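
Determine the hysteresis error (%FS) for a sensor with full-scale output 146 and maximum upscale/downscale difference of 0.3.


Hysteresis = (max difference / full scale) * 100%.
H = (0.3 / 146) * 100
H = 0.205 %FS

0.205 %FS


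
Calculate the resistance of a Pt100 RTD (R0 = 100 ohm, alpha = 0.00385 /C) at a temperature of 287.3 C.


The RTD equation: Rt = R0 * (1 + alpha * T).
Rt = 100 * (1 + 0.00385 * 287.3)
Rt = 100 * (1 + 1.106105)
Rt = 100 * 2.106105
Rt = 210.611 ohm

210.611 ohm


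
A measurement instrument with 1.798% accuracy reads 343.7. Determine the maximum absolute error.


Absolute error = (accuracy% / 100) * reading.
Error = (1.798 / 100) * 343.7
Error = 0.01798 * 343.7
Error = 6.1797

6.1797


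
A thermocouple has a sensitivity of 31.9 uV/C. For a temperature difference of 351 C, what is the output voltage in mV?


The thermocouple output V = sensitivity * dT.
V = 31.9 uV/C * 351 C
V = 11196.9 uV
V = 11.197 mV

11.197 mV


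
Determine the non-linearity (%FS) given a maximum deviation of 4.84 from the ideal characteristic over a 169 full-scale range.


Linearity error = (max deviation / full scale) * 100%.
Linearity = (4.84 / 169) * 100
Linearity = 2.864 %FS

2.864 %FS


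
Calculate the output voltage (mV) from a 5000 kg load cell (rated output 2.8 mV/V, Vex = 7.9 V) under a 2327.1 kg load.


Vout = rated_output * Vex * (load / capacity).
Vout = 2.8 * 7.9 * (2327.1 / 5000)
Vout = 2.8 * 7.9 * 0.46542
Vout = 10.295 mV

10.295 mV


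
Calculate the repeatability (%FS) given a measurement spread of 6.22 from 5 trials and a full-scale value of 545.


Repeatability = (spread / full scale) * 100%.
R = (6.22 / 545) * 100
R = 1.141 %FS

1.141 %FS


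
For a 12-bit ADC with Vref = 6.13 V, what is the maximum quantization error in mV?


The maximum quantization error is +/- LSB/2.
LSB = Vref / 2^n = 6.13 / 4096 = 0.00149658 V
Max error = LSB / 2 = 0.00149658 / 2 = 0.00074829 V
Max error = 0.7483 mV

0.7483 mV


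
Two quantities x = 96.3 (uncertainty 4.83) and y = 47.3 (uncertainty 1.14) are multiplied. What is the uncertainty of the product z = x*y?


For a product z = x*y, the relative uncertainty is:
uz/z = sqrt((ux/x)^2 + (uy/y)^2)
Relative uncertainties: ux/x = 4.83/96.3 = 0.050156
uy/y = 1.14/47.3 = 0.024101
z = 96.3 * 47.3 = 4555.0
uz = 4555.0 * sqrt(0.050156^2 + 0.024101^2) = 253.467

253.467


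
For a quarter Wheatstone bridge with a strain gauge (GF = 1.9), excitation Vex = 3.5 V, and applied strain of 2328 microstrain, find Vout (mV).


Quarter bridge output: Vout = (GF * epsilon * Vex) / 4.
Vout = (1.9 * 2328e-6 * 3.5) / 4
Vout = 0.0154812 / 4 V
Vout = 0.0038703 V = 3.8703 mV

3.8703 mV


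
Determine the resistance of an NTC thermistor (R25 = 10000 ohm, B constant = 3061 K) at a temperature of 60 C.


NTC thermistor equation: Rt = R25 * exp(B * (1/T - 1/T25)).
T in Kelvin: 333.15 K, T25 = 298.15 K
1/T - 1/T25 = 1/333.15 - 1/298.15 = -0.00035237
B * (1/T - 1/T25) = 3061 * -0.00035237 = -1.0786
Rt = 10000 * exp(-1.0786) = 3400.7 ohm

3400.7 ohm


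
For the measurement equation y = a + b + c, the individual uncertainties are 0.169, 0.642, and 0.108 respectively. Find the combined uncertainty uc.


For a sum of independent quantities, uc = sqrt(u1^2 + u2^2 + u3^2).
uc = sqrt(0.169^2 + 0.642^2 + 0.108^2)
uc = sqrt(0.028561 + 0.412164 + 0.011664)
uc = 0.6726

0.6726


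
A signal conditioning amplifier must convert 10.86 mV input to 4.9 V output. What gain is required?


Gain = Vout / Vin (converting to same units).
G = 4.9 V / 10.86 mV
G = 4900.0 mV / 10.86 mV
G = 451.2

451.2


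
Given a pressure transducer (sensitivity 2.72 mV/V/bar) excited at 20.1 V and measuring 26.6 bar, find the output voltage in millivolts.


Output = sensitivity * Vex * P.
Vout = 2.72 * 20.1 * 26.6
Vout = 54.672 * 26.6
Vout = 1454.28 mV

1454.28 mV


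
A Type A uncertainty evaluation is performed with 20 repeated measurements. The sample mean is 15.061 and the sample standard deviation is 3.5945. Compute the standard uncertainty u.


The standard uncertainty for Type A evaluation is u = s / sqrt(n).
u = 3.5945 / sqrt(20)
u = 3.5945 / 4.4721
u = 0.8038

0.8038


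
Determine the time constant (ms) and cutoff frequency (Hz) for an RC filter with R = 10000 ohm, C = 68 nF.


Time constant: tau = R * C.
tau = 10000 * 6.80e-08 = 0.00068 s
tau = 0.68 ms
Cutoff frequency: fc = 1 / (2*pi*R*C).
fc = 1 / (2*pi*0.00068) = 234.05 Hz

tau = 0.68 ms, fc = 234.05 Hz


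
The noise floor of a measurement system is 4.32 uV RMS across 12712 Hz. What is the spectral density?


Noise spectral density = Vrms / sqrt(BW).
NSD = 4.32 / sqrt(12712)
NSD = 4.32 / 112.7475
NSD = 0.0383 uV/sqrt(Hz)

0.0383 uV/sqrt(Hz)


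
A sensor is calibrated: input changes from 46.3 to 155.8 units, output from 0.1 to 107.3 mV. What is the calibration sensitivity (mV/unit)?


Sensitivity = (y2 - y1) / (x2 - x1).
S = (107.3 - 0.1) / (155.8 - 46.3)
S = 107.2 / 109.5
S = 0.979 mV/unit

0.979 mV/unit


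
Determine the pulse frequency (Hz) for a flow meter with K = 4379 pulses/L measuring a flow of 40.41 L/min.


Frequency = K * Q / 60 (converting L/min to L/s).
f = 4379 * 40.41 / 60
f = 176955.39 / 60
f = 2949.26 Hz

2949.26 Hz


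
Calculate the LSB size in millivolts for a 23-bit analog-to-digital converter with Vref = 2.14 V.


The resolution (LSB) of an ADC is Vref / 2^n.
LSB = 2.14 / 2^23
LSB = 2.14 / 8388608
LSB = 2.6e-07 V = 0.00025511 mV

0.00025511 mV


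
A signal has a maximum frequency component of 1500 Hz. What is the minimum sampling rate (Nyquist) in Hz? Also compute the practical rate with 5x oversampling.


By Nyquist theorem, fs_min = 2 * fmax.
fs_min = 2 * 1500 = 3000 Hz
Practical rate = 5 * fs_min = 5 * 3000 = 15000 Hz

fs_min = 3000 Hz, fs_practical = 15000 Hz


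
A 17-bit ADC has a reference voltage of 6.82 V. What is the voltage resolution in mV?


The resolution (LSB) of an ADC is Vref / 2^n.
LSB = 6.82 / 2^17
LSB = 6.82 / 131072
LSB = 5.203e-05 V = 0.05203247 mV

0.05203247 mV


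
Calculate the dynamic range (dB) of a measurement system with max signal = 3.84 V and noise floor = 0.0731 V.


Dynamic range = 20 * log10(Vmax / Vnoise).
DR = 20 * log10(3.84 / 0.0731)
DR = 20 * log10(52.53)
DR = 34.41 dB

34.41 dB


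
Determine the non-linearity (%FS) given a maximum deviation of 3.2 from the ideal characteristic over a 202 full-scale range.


Linearity error = (max deviation / full scale) * 100%.
Linearity = (3.2 / 202) * 100
Linearity = 1.584 %FS

1.584 %FS


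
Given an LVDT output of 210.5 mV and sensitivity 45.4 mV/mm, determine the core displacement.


Displacement = Vout / sensitivity.
d = 210.5 / 45.4
d = 4.637 mm

4.637 mm


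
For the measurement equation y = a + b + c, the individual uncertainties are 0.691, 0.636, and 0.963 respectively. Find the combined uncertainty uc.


For a sum of independent quantities, uc = sqrt(u1^2 + u2^2 + u3^2).
uc = sqrt(0.691^2 + 0.636^2 + 0.963^2)
uc = sqrt(0.477481 + 0.404496 + 0.927369)
uc = 1.3451

1.3451


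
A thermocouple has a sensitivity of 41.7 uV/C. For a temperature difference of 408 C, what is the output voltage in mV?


The thermocouple output V = sensitivity * dT.
V = 41.7 uV/C * 408 C
V = 17013.6 uV
V = 17.014 mV

17.014 mV


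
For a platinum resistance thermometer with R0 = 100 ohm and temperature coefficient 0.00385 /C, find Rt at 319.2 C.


The RTD equation: Rt = R0 * (1 + alpha * T).
Rt = 100 * (1 + 0.00385 * 319.2)
Rt = 100 * (1 + 1.22892)
Rt = 100 * 2.22892
Rt = 222.892 ohm

222.892 ohm


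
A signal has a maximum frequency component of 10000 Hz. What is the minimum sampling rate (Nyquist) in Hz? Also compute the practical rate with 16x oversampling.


By Nyquist theorem, fs_min = 2 * fmax.
fs_min = 2 * 10000 = 20000 Hz
Practical rate = 16 * fs_min = 16 * 20000 = 320000 Hz

fs_min = 20000 Hz, fs_practical = 320000 Hz


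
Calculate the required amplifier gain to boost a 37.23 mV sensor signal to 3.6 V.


Gain = Vout / Vin (converting to same units).
G = 3.6 V / 37.23 mV
G = 3600.0 mV / 37.23 mV
G = 96.7

96.7


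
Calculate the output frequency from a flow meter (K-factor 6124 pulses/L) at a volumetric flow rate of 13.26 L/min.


Frequency = K * Q / 60 (converting L/min to L/s).
f = 6124 * 13.26 / 60
f = 81204.24 / 60
f = 1353.4 Hz

1353.4 Hz


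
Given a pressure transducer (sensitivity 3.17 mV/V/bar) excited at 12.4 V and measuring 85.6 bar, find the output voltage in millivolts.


Output = sensitivity * Vex * P.
Vout = 3.17 * 12.4 * 85.6
Vout = 39.308 * 85.6
Vout = 3364.76 mV

3364.76 mV


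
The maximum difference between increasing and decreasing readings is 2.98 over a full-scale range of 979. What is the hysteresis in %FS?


Hysteresis = (max difference / full scale) * 100%.
H = (2.98 / 979) * 100
H = 0.304 %FS

0.304 %FS


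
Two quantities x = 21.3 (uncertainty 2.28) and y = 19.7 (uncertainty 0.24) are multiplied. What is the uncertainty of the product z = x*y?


For a product z = x*y, the relative uncertainty is:
uz/z = sqrt((ux/x)^2 + (uy/y)^2)
Relative uncertainties: ux/x = 2.28/21.3 = 0.107042
uy/y = 0.24/19.7 = 0.012183
z = 21.3 * 19.7 = 419.6
uz = 419.6 * sqrt(0.107042^2 + 0.012183^2) = 45.206

45.206


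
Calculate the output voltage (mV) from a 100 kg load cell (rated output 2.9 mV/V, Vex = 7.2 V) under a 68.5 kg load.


Vout = rated_output * Vex * (load / capacity).
Vout = 2.9 * 7.2 * (68.5 / 100)
Vout = 2.9 * 7.2 * 0.685
Vout = 14.303 mV

14.303 mV


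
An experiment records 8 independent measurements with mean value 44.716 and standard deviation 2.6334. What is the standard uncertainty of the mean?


The standard uncertainty for Type A evaluation is u = s / sqrt(n).
u = 2.6334 / sqrt(8)
u = 2.6334 / 2.8284
u = 0.931

0.931


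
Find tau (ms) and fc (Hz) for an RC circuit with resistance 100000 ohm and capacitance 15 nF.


Time constant: tau = R * C.
tau = 100000 * 1.50e-08 = 0.0015 s
tau = 1.5 ms
Cutoff frequency: fc = 1 / (2*pi*R*C).
fc = 1 / (2*pi*0.0015) = 106.1 Hz

tau = 1.5 ms, fc = 106.1 Hz


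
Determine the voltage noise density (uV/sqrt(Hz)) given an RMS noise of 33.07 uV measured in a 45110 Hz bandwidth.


Noise spectral density = Vrms / sqrt(BW).
NSD = 33.07 / sqrt(45110)
NSD = 33.07 / 212.3911
NSD = 0.1557 uV/sqrt(Hz)

0.1557 uV/sqrt(Hz)


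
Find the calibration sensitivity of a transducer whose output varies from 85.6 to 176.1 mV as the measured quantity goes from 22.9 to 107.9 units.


Sensitivity = (y2 - y1) / (x2 - x1).
S = (176.1 - 85.6) / (107.9 - 22.9)
S = 90.5 / 85.0
S = 1.0647 mV/unit

1.0647 mV/unit


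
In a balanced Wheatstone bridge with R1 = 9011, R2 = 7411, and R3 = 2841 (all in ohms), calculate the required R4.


At balance: R1*R4 = R2*R3, so R4 = R2*R3/R1.
R4 = 7411 * 2841 / 9011
R4 = 21054651 / 9011
R4 = 2336.55 ohm

2336.55 ohm


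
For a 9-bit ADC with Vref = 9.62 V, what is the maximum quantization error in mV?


The maximum quantization error is +/- LSB/2.
LSB = Vref / 2^n = 9.62 / 512 = 0.01878906 V
Max error = LSB / 2 = 0.01878906 / 2 = 0.00939453 V
Max error = 9.3945 mV

9.3945 mV


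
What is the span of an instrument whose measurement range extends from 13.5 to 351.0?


Span = upper range - lower range.
Span = 351.0 - (13.5)
Span = 337.5

337.5


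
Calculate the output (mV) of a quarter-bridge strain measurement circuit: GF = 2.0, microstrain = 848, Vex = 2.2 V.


Quarter bridge output: Vout = (GF * epsilon * Vex) / 4.
Vout = (2.0 * 848e-6 * 2.2) / 4
Vout = 0.0037312 / 4 V
Vout = 0.0009328 V = 0.9328 mV

0.9328 mV


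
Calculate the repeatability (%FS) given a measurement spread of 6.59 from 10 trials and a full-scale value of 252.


Repeatability = (spread / full scale) * 100%.
R = (6.59 / 252) * 100
R = 2.615 %FS

2.615 %FS


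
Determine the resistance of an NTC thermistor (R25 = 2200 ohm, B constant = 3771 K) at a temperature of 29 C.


NTC thermistor equation: Rt = R25 * exp(B * (1/T - 1/T25)).
T in Kelvin: 302.15 K, T25 = 298.15 K
1/T - 1/T25 = 1/302.15 - 1/298.15 = -4.44e-05
B * (1/T - 1/T25) = 3771 * -4.44e-05 = -0.1674
Rt = 2200 * exp(-0.1674) = 1860.8 ohm

1860.8 ohm


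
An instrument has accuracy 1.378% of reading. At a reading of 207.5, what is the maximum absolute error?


Absolute error = (accuracy% / 100) * reading.
Error = (1.378 / 100) * 207.5
Error = 0.01378 * 207.5
Error = 2.8593

2.8593


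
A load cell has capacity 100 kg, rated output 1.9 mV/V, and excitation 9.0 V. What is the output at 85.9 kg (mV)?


Vout = rated_output * Vex * (load / capacity).
Vout = 1.9 * 9.0 * (85.9 / 100)
Vout = 1.9 * 9.0 * 0.859
Vout = 14.689 mV

14.689 mV


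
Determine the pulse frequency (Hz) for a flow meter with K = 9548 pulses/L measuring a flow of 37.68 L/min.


Frequency = K * Q / 60 (converting L/min to L/s).
f = 9548 * 37.68 / 60
f = 359768.64 / 60
f = 5996.14 Hz

5996.14 Hz


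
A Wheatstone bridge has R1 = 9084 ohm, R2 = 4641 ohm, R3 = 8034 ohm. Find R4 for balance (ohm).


At balance: R1*R4 = R2*R3, so R4 = R2*R3/R1.
R4 = 4641 * 8034 / 9084
R4 = 37285794 / 9084
R4 = 4104.56 ohm

4104.56 ohm


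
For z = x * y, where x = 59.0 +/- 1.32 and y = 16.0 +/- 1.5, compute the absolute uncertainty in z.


For a product z = x*y, the relative uncertainty is:
uz/z = sqrt((ux/x)^2 + (uy/y)^2)
Relative uncertainties: ux/x = 1.32/59.0 = 0.022373
uy/y = 1.5/16.0 = 0.09375
z = 59.0 * 16.0 = 944.0
uz = 944.0 * sqrt(0.022373^2 + 0.09375^2) = 90.985

90.985


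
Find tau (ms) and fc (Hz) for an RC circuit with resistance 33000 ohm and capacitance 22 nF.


Time constant: tau = R * C.
tau = 33000 * 2.20e-08 = 0.000726 s
tau = 0.726 ms
Cutoff frequency: fc = 1 / (2*pi*R*C).
fc = 1 / (2*pi*0.000726) = 219.22 Hz

tau = 0.726 ms, fc = 219.22 Hz


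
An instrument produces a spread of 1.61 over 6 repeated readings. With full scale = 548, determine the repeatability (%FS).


Repeatability = (spread / full scale) * 100%.
R = (1.61 / 548) * 100
R = 0.294 %FS

0.294 %FS


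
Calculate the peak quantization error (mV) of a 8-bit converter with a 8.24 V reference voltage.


The maximum quantization error is +/- LSB/2.
LSB = Vref / 2^n = 8.24 / 256 = 0.0321875 V
Max error = LSB / 2 = 0.0321875 / 2 = 0.01609375 V
Max error = 16.0938 mV

16.0938 mV


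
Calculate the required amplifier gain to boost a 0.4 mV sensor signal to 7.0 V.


Gain = Vout / Vin (converting to same units).
G = 7.0 V / 0.4 mV
G = 7000.0 mV / 0.4 mV
G = 17500.0

17500.0


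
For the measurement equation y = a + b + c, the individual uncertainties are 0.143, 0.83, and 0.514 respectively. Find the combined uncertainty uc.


For a sum of independent quantities, uc = sqrt(u1^2 + u2^2 + u3^2).
uc = sqrt(0.143^2 + 0.83^2 + 0.514^2)
uc = sqrt(0.020449 + 0.6889 + 0.264196)
uc = 0.9867

0.9867


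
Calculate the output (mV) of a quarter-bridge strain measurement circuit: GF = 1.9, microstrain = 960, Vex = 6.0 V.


Quarter bridge output: Vout = (GF * epsilon * Vex) / 4.
Vout = (1.9 * 960e-6 * 6.0) / 4
Vout = 0.010944 / 4 V
Vout = 0.002736 V = 2.736 mV

2.736 mV


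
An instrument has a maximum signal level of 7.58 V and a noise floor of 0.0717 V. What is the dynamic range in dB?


Dynamic range = 20 * log10(Vmax / Vnoise).
DR = 20 * log10(7.58 / 0.0717)
DR = 20 * log10(105.72)
DR = 40.48 dB

40.48 dB


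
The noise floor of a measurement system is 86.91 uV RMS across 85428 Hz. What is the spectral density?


Noise spectral density = Vrms / sqrt(BW).
NSD = 86.91 / sqrt(85428)
NSD = 86.91 / 292.2807
NSD = 0.2974 uV/sqrt(Hz)

0.2974 uV/sqrt(Hz)


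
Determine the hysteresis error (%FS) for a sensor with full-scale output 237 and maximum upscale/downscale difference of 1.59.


Hysteresis = (max difference / full scale) * 100%.
H = (1.59 / 237) * 100
H = 0.671 %FS

0.671 %FS


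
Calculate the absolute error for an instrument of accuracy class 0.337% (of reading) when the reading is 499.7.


Absolute error = (accuracy% / 100) * reading.
Error = (0.337 / 100) * 499.7
Error = 0.00337 * 499.7
Error = 1.684

1.684


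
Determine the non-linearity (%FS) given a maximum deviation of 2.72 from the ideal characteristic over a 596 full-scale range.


Linearity error = (max deviation / full scale) * 100%.
Linearity = (2.72 / 596) * 100
Linearity = 0.456 %FS

0.456 %FS


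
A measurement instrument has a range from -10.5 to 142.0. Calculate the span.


Span = upper range - lower range.
Span = 142.0 - (-10.5)
Span = 152.5

152.5


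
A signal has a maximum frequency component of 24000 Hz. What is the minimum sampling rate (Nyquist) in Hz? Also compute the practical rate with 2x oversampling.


By Nyquist theorem, fs_min = 2 * fmax.
fs_min = 2 * 24000 = 48000 Hz
Practical rate = 2 * fs_min = 2 * 48000 = 96000 Hz

fs_min = 48000 Hz, fs_practical = 96000 Hz


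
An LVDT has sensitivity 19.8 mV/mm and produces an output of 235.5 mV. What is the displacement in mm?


Displacement = Vout / sensitivity.
d = 235.5 / 19.8
d = 11.894 mm

11.894 mm


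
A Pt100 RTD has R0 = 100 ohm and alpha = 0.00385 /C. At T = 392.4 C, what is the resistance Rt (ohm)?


The RTD equation: Rt = R0 * (1 + alpha * T).
Rt = 100 * (1 + 0.00385 * 392.4)
Rt = 100 * (1 + 1.51074)
Rt = 100 * 2.51074
Rt = 251.074 ohm

251.074 ohm


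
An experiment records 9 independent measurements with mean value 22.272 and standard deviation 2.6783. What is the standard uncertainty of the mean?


The standard uncertainty for Type A evaluation is u = s / sqrt(n).
u = 2.6783 / sqrt(9)
u = 2.6783 / 3.0
u = 0.8928

0.8928


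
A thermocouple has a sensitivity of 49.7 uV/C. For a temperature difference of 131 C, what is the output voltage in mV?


The thermocouple output V = sensitivity * dT.
V = 49.7 uV/C * 131 C
V = 6510.7 uV
V = 6.511 mV

6.511 mV


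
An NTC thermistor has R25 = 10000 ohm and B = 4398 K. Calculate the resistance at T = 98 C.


NTC thermistor equation: Rt = R25 * exp(B * (1/T - 1/T25)).
T in Kelvin: 371.15 K, T25 = 298.15 K
1/T - 1/T25 = 1/371.15 - 1/298.15 = -0.00065969
B * (1/T - 1/T25) = 4398 * -0.00065969 = -2.9013
Rt = 10000 * exp(-2.9013) = 549.5 ohm

549.5 ohm


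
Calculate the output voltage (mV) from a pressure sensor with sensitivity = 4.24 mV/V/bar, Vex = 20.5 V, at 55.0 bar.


Output = sensitivity * Vex * P.
Vout = 4.24 * 20.5 * 55.0
Vout = 86.92 * 55.0
Vout = 4780.6 mV

4780.6 mV


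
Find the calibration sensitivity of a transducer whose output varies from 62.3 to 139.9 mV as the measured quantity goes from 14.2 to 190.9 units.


Sensitivity = (y2 - y1) / (x2 - x1).
S = (139.9 - 62.3) / (190.9 - 14.2)
S = 77.6 / 176.7
S = 0.4392 mV/unit

0.4392 mV/unit


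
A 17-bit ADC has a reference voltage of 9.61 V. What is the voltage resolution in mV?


The resolution (LSB) of an ADC is Vref / 2^n.
LSB = 9.61 / 2^17
LSB = 9.61 / 131072
LSB = 7.332e-05 V = 0.07331848 mV

0.07331848 mV


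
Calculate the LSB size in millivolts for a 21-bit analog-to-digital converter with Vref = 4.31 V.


The resolution (LSB) of an ADC is Vref / 2^n.
LSB = 4.31 / 2^21
LSB = 4.31 / 2097152
LSB = 2.06e-06 V = 0.00205517 mV

0.00205517 mV


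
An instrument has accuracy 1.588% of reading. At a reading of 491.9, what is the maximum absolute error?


Absolute error = (accuracy% / 100) * reading.
Error = (1.588 / 100) * 491.9
Error = 0.01588 * 491.9
Error = 7.8114

7.8114


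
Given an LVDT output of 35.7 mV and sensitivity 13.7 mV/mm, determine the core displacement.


Displacement = Vout / sensitivity.
d = 35.7 / 13.7
d = 2.606 mm

2.606 mm


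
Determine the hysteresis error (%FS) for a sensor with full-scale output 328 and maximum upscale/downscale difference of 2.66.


Hysteresis = (max difference / full scale) * 100%.
H = (2.66 / 328) * 100
H = 0.811 %FS

0.811 %FS


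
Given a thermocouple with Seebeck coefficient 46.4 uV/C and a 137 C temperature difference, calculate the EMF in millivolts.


The thermocouple output V = sensitivity * dT.
V = 46.4 uV/C * 137 C
V = 6356.8 uV
V = 6.357 mV

6.357 mV


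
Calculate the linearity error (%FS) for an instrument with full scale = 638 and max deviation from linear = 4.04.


Linearity error = (max deviation / full scale) * 100%.
Linearity = (4.04 / 638) * 100
Linearity = 0.633 %FS

0.633 %FS


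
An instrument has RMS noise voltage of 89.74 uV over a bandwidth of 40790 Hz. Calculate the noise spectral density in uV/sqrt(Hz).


Noise spectral density = Vrms / sqrt(BW).
NSD = 89.74 / sqrt(40790)
NSD = 89.74 / 201.9653
NSD = 0.4443 uV/sqrt(Hz)

0.4443 uV/sqrt(Hz)


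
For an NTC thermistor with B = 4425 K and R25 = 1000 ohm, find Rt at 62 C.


NTC thermistor equation: Rt = R25 * exp(B * (1/T - 1/T25)).
T in Kelvin: 335.15 K, T25 = 298.15 K
1/T - 1/T25 = 1/335.15 - 1/298.15 = -0.00037028
B * (1/T - 1/T25) = 4425 * -0.00037028 = -1.6385
Rt = 1000 * exp(-1.6385) = 194.3 ohm

194.3 ohm


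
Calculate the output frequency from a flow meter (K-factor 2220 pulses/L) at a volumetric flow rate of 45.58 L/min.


Frequency = K * Q / 60 (converting L/min to L/s).
f = 2220 * 45.58 / 60
f = 101187.6 / 60
f = 1686.46 Hz

1686.46 Hz


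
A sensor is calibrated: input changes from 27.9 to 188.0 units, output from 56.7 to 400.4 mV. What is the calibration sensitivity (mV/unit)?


Sensitivity = (y2 - y1) / (x2 - x1).
S = (400.4 - 56.7) / (188.0 - 27.9)
S = 343.7 / 160.1
S = 2.1468 mV/unit

2.1468 mV/unit


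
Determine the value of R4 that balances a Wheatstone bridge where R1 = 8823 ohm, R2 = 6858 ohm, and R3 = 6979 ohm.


At balance: R1*R4 = R2*R3, so R4 = R2*R3/R1.
R4 = 6858 * 6979 / 8823
R4 = 47861982 / 8823
R4 = 5424.68 ohm

5424.68 ohm


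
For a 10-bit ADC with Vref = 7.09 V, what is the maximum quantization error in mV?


The maximum quantization error is +/- LSB/2.
LSB = Vref / 2^n = 7.09 / 1024 = 0.00692383 V
Max error = LSB / 2 = 0.00692383 / 2 = 0.00346191 V
Max error = 3.4619 mV

3.4619 mV


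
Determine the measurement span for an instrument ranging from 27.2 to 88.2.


Span = upper range - lower range.
Span = 88.2 - (27.2)
Span = 61.0

61.0


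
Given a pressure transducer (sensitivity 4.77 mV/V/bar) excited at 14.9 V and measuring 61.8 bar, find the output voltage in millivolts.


Output = sensitivity * Vex * P.
Vout = 4.77 * 14.9 * 61.8
Vout = 71.073 * 61.8
Vout = 4392.31 mV

4392.31 mV


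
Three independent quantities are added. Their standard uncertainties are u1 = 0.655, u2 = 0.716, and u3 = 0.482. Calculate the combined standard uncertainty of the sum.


For a sum of independent quantities, uc = sqrt(u1^2 + u2^2 + u3^2).
uc = sqrt(0.655^2 + 0.716^2 + 0.482^2)
uc = sqrt(0.429025 + 0.512656 + 0.232324)
uc = 1.0835

1.0835


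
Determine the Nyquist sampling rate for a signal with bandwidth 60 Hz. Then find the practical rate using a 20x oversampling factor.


By Nyquist theorem, fs_min = 2 * fmax.
fs_min = 2 * 60 = 120 Hz
Practical rate = 20 * fs_min = 20 * 120 = 2400 Hz

fs_min = 120 Hz, fs_practical = 2400 Hz


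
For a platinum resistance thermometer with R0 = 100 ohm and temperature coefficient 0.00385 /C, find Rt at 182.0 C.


The RTD equation: Rt = R0 * (1 + alpha * T).
Rt = 100 * (1 + 0.00385 * 182.0)
Rt = 100 * (1 + 0.7007)
Rt = 100 * 1.7007
Rt = 170.07 ohm

170.07 ohm


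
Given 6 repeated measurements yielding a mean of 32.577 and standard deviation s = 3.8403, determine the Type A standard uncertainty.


The standard uncertainty for Type A evaluation is u = s / sqrt(n).
u = 3.8403 / sqrt(6)
u = 3.8403 / 2.4495
u = 1.5678

1.5678


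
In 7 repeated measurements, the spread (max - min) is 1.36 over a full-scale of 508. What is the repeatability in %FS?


Repeatability = (spread / full scale) * 100%.
R = (1.36 / 508) * 100
R = 0.268 %FS

0.268 %FS


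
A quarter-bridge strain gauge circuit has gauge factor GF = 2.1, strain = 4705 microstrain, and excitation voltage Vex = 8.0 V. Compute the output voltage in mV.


Quarter bridge output: Vout = (GF * epsilon * Vex) / 4.
Vout = (2.1 * 4705e-6 * 8.0) / 4
Vout = 0.079044 / 4 V
Vout = 0.019761 V = 19.761 mV

19.761 mV


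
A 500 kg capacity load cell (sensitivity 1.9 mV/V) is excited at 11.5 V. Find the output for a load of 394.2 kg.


Vout = rated_output * Vex * (load / capacity).
Vout = 1.9 * 11.5 * (394.2 / 500)
Vout = 1.9 * 11.5 * 0.7884
Vout = 17.227 mV

17.227 mV


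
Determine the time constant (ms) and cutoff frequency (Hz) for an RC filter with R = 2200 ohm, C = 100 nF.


Time constant: tau = R * C.
tau = 2200 * 1.00e-07 = 0.00022 s
tau = 0.22 ms
Cutoff frequency: fc = 1 / (2*pi*R*C).
fc = 1 / (2*pi*0.00022) = 723.43 Hz

tau = 0.22 ms, fc = 723.43 Hz


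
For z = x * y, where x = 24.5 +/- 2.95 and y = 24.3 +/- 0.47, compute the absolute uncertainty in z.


For a product z = x*y, the relative uncertainty is:
uz/z = sqrt((ux/x)^2 + (uy/y)^2)
Relative uncertainties: ux/x = 2.95/24.5 = 0.120408
uy/y = 0.47/24.3 = 0.019342
z = 24.5 * 24.3 = 595.4
uz = 595.4 * sqrt(0.120408^2 + 0.019342^2) = 72.604

72.604


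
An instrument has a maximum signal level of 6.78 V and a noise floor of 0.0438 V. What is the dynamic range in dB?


Dynamic range = 20 * log10(Vmax / Vnoise).
DR = 20 * log10(6.78 / 0.0438)
DR = 20 * log10(154.79)
DR = 43.8 dB

43.8 dB


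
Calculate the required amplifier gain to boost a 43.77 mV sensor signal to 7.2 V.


Gain = Vout / Vin (converting to same units).
G = 7.2 V / 43.77 mV
G = 7200.0 mV / 43.77 mV
G = 164.5

164.5


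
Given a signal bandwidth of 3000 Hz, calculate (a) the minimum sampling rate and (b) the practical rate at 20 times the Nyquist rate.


By Nyquist theorem, fs_min = 2 * fmax.
fs_min = 2 * 3000 = 6000 Hz
Practical rate = 20 * fs_min = 20 * 6000 = 120000 Hz

fs_min = 6000 Hz, fs_practical = 120000 Hz


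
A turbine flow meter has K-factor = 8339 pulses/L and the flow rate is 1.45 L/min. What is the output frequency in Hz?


Frequency = K * Q / 60 (converting L/min to L/s).
f = 8339 * 1.45 / 60
f = 12091.55 / 60
f = 201.53 Hz

201.53 Hz


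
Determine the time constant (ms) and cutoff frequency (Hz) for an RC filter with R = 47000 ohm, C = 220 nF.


Time constant: tau = R * C.
tau = 47000 * 2.20e-07 = 0.01034 s
tau = 10.34 ms
Cutoff frequency: fc = 1 / (2*pi*R*C).
fc = 1 / (2*pi*0.01034) = 15.39 Hz

tau = 10.34 ms, fc = 15.39 Hz


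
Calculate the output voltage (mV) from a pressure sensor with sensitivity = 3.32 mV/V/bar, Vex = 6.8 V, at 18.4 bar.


Output = sensitivity * Vex * P.
Vout = 3.32 * 6.8 * 18.4
Vout = 22.576 * 18.4
Vout = 415.4 mV

415.4 mV


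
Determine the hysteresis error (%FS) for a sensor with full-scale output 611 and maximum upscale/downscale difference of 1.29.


Hysteresis = (max difference / full scale) * 100%.
H = (1.29 / 611) * 100
H = 0.211 %FS

0.211 %FS


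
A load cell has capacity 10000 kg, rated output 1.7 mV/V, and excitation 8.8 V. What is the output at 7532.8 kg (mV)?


Vout = rated_output * Vex * (load / capacity).
Vout = 1.7 * 8.8 * (7532.8 / 10000)
Vout = 1.7 * 8.8 * 0.75328
Vout = 11.269 mV

11.269 mV


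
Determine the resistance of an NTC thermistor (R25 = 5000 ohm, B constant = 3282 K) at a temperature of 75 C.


NTC thermistor equation: Rt = R25 * exp(B * (1/T - 1/T25)).
T in Kelvin: 348.15 K, T25 = 298.15 K
1/T - 1/T25 = 1/348.15 - 1/298.15 = -0.00048169
B * (1/T - 1/T25) = 3282 * -0.00048169 = -1.5809
Rt = 5000 * exp(-1.5809) = 1028.9 ohm

1028.9 ohm


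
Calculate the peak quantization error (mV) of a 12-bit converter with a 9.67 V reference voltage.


The maximum quantization error is +/- LSB/2.
LSB = Vref / 2^n = 9.67 / 4096 = 0.00236084 V
Max error = LSB / 2 = 0.00236084 / 2 = 0.00118042 V
Max error = 1.1804 mV

1.1804 mV


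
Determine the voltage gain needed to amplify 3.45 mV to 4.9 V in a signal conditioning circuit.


Gain = Vout / Vin (converting to same units).
G = 4.9 V / 3.45 mV
G = 4900.0 mV / 3.45 mV
G = 1420.29

1420.29


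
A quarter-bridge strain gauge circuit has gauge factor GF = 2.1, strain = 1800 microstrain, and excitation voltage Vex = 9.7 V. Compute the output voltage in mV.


Quarter bridge output: Vout = (GF * epsilon * Vex) / 4.
Vout = (2.1 * 1800e-6 * 9.7) / 4
Vout = 0.036666 / 4 V
Vout = 0.0091665 V = 9.1665 mV

9.1665 mV


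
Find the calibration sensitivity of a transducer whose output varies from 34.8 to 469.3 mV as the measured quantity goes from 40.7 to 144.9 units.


Sensitivity = (y2 - y1) / (x2 - x1).
S = (469.3 - 34.8) / (144.9 - 40.7)
S = 434.5 / 104.2
S = 4.1699 mV/unit

4.1699 mV/unit


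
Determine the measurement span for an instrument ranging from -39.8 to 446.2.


Span = upper range - lower range.
Span = 446.2 - (-39.8)
Span = 486.0

486.0


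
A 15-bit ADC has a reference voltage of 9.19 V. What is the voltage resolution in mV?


The resolution (LSB) of an ADC is Vref / 2^n.
LSB = 9.19 / 2^15
LSB = 9.19 / 32768
LSB = 0.00028046 V = 0.28045654 mV

0.28045654 mV


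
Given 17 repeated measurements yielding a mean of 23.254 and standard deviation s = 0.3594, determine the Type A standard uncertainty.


The standard uncertainty for Type A evaluation is u = s / sqrt(n).
u = 0.3594 / sqrt(17)
u = 0.3594 / 4.1231
u = 0.0872

0.0872


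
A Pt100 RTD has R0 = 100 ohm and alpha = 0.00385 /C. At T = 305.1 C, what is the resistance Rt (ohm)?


The RTD equation: Rt = R0 * (1 + alpha * T).
Rt = 100 * (1 + 0.00385 * 305.1)
Rt = 100 * (1 + 1.174635)
Rt = 100 * 2.174635
Rt = 217.464 ohm

217.464 ohm


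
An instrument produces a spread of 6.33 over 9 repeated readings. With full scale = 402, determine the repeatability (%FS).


Repeatability = (spread / full scale) * 100%.
R = (6.33 / 402) * 100
R = 1.575 %FS

1.575 %FS


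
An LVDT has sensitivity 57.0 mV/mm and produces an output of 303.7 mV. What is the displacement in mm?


Displacement = Vout / sensitivity.
d = 303.7 / 57.0
d = 5.328 mm

5.328 mm


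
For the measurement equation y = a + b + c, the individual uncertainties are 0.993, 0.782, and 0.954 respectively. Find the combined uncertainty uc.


For a sum of independent quantities, uc = sqrt(u1^2 + u2^2 + u3^2).
uc = sqrt(0.993^2 + 0.782^2 + 0.954^2)
uc = sqrt(0.986049 + 0.611524 + 0.910116)
uc = 1.5836

1.5836


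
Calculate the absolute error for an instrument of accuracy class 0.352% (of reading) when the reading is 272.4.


Absolute error = (accuracy% / 100) * reading.
Error = (0.352 / 100) * 272.4
Error = 0.00352 * 272.4
Error = 0.9588

0.9588


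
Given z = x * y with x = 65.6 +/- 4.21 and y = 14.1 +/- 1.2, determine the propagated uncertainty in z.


For a product z = x*y, the relative uncertainty is:
uz/z = sqrt((ux/x)^2 + (uy/y)^2)
Relative uncertainties: ux/x = 4.21/65.6 = 0.064177
uy/y = 1.2/14.1 = 0.085106
z = 65.6 * 14.1 = 925.0
uz = 925.0 * sqrt(0.064177^2 + 0.085106^2) = 98.593

98.593


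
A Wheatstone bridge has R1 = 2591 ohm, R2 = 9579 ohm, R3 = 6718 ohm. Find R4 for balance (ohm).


At balance: R1*R4 = R2*R3, so R4 = R2*R3/R1.
R4 = 9579 * 6718 / 2591
R4 = 64351722 / 2591
R4 = 24836.64 ohm

24836.64 ohm


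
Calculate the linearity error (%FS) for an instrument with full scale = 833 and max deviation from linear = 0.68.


Linearity error = (max deviation / full scale) * 100%.
Linearity = (0.68 / 833) * 100
Linearity = 0.082 %FS

0.082 %FS


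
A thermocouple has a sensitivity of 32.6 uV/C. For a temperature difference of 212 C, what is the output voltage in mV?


The thermocouple output V = sensitivity * dT.
V = 32.6 uV/C * 212 C
V = 6911.2 uV
V = 6.911 mV

6.911 mV


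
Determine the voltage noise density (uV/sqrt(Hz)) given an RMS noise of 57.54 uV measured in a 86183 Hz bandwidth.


Noise spectral density = Vrms / sqrt(BW).
NSD = 57.54 / sqrt(86183)
NSD = 57.54 / 293.5694
NSD = 0.196 uV/sqrt(Hz)

0.196 uV/sqrt(Hz)


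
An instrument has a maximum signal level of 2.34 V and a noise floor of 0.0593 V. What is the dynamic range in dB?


Dynamic range = 20 * log10(Vmax / Vnoise).
DR = 20 * log10(2.34 / 0.0593)
DR = 20 * log10(39.46)
DR = 31.92 dB

31.92 dB


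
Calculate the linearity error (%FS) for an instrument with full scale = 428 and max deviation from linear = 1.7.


Linearity error = (max deviation / full scale) * 100%.
Linearity = (1.7 / 428) * 100
Linearity = 0.397 %FS

0.397 %FS


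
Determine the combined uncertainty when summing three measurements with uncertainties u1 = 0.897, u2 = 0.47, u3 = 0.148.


For a sum of independent quantities, uc = sqrt(u1^2 + u2^2 + u3^2).
uc = sqrt(0.897^2 + 0.47^2 + 0.148^2)
uc = sqrt(0.804609 + 0.2209 + 0.021904)
uc = 1.0234

1.0234


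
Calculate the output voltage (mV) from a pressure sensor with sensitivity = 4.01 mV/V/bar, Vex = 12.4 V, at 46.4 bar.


Output = sensitivity * Vex * P.
Vout = 4.01 * 12.4 * 46.4
Vout = 49.724 * 46.4
Vout = 2307.19 mV

2307.19 mV


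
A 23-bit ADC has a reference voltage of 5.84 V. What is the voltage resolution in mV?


The resolution (LSB) of an ADC is Vref / 2^n.
LSB = 5.84 / 2^23
LSB = 5.84 / 8388608
LSB = 7e-07 V = 0.00069618 mV

0.00069618 mV


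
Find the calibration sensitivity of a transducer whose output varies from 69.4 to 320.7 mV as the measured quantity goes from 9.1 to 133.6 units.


Sensitivity = (y2 - y1) / (x2 - x1).
S = (320.7 - 69.4) / (133.6 - 9.1)
S = 251.3 / 124.5
S = 2.0185 mV/unit

2.0185 mV/unit


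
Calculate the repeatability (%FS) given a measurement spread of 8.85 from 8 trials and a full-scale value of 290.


Repeatability = (spread / full scale) * 100%.
R = (8.85 / 290) * 100
R = 3.052 %FS

3.052 %FS


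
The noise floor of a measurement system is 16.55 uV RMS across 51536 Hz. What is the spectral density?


Noise spectral density = Vrms / sqrt(BW).
NSD = 16.55 / sqrt(51536)
NSD = 16.55 / 227.0154
NSD = 0.0729 uV/sqrt(Hz)

0.0729 uV/sqrt(Hz)


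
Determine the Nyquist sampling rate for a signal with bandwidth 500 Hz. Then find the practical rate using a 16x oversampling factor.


By Nyquist theorem, fs_min = 2 * fmax.
fs_min = 2 * 500 = 1000 Hz
Practical rate = 16 * fs_min = 16 * 1000 = 16000 Hz

fs_min = 1000 Hz, fs_practical = 16000 Hz


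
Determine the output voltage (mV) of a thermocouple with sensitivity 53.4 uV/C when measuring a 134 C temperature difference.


The thermocouple output V = sensitivity * dT.
V = 53.4 uV/C * 134 C
V = 7155.6 uV
V = 7.156 mV

7.156 mV


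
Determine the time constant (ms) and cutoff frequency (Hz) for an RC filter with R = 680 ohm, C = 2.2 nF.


Time constant: tau = R * C.
tau = 680 * 2.20e-09 = 1.496e-06 s
tau = 0.0015 ms
Cutoff frequency: fc = 1 / (2*pi*R*C).
fc = 1 / (2*pi*1.496e-06) = 106386.99 Hz

tau = 0.0015 ms, fc = 106386.99 Hz


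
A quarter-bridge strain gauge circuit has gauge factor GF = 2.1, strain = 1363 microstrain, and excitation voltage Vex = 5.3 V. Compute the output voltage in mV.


Quarter bridge output: Vout = (GF * epsilon * Vex) / 4.
Vout = (2.1 * 1363e-6 * 5.3) / 4
Vout = 0.01517019 / 4 V
Vout = 0.00379255 V = 3.7925 mV

3.7925 mV


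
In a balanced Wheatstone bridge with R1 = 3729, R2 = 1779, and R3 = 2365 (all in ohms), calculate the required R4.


At balance: R1*R4 = R2*R3, so R4 = R2*R3/R1.
R4 = 1779 * 2365 / 3729
R4 = 4207335 / 3729
R4 = 1128.27 ohm

1128.27 ohm


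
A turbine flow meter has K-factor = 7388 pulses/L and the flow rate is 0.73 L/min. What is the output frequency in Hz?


Frequency = K * Q / 60 (converting L/min to L/s).
f = 7388 * 0.73 / 60
f = 5393.24 / 60
f = 89.89 Hz

89.89 Hz


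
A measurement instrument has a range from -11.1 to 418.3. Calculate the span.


Span = upper range - lower range.
Span = 418.3 - (-11.1)
Span = 429.4

429.4


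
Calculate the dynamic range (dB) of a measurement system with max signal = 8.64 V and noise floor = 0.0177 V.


Dynamic range = 20 * log10(Vmax / Vnoise).
DR = 20 * log10(8.64 / 0.0177)
DR = 20 * log10(488.14)
DR = 53.77 dB

53.77 dB


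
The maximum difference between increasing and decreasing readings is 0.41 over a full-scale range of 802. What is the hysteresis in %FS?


Hysteresis = (max difference / full scale) * 100%.
H = (0.41 / 802) * 100
H = 0.051 %FS

0.051 %FS


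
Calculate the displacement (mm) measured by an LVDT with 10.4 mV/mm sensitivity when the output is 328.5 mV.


Displacement = Vout / sensitivity.
d = 328.5 / 10.4
d = 31.587 mm

31.587 mm


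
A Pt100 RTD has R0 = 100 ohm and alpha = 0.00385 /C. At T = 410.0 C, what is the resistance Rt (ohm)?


The RTD equation: Rt = R0 * (1 + alpha * T).
Rt = 100 * (1 + 0.00385 * 410.0)
Rt = 100 * (1 + 1.5785)
Rt = 100 * 2.5785
Rt = 257.85 ohm

257.85 ohm


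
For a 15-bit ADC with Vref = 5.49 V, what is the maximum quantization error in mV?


The maximum quantization error is +/- LSB/2.
LSB = Vref / 2^n = 5.49 / 32768 = 0.00016754 V
Max error = LSB / 2 = 0.00016754 / 2 = 8.377e-05 V
Max error = 0.0838 mV

0.0838 mV


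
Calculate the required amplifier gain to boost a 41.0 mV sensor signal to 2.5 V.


Gain = Vout / Vin (converting to same units).
G = 2.5 V / 41.0 mV
G = 2500.0 mV / 41.0 mV
G = 60.98

60.98


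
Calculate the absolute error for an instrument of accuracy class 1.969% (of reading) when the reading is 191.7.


Absolute error = (accuracy% / 100) * reading.
Error = (1.969 / 100) * 191.7
Error = 0.01969 * 191.7
Error = 3.7746

3.7746


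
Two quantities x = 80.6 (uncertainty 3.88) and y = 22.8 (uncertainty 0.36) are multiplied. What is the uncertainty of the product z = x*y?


For a product z = x*y, the relative uncertainty is:
uz/z = sqrt((ux/x)^2 + (uy/y)^2)
Relative uncertainties: ux/x = 3.88/80.6 = 0.048139
uy/y = 0.36/22.8 = 0.015789
z = 80.6 * 22.8 = 1837.7
uz = 1837.7 * sqrt(0.048139^2 + 0.015789^2) = 93.101

93.101


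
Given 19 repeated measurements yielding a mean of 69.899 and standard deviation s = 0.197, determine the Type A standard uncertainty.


The standard uncertainty for Type A evaluation is u = s / sqrt(n).
u = 0.197 / sqrt(19)
u = 0.197 / 4.3589
u = 0.0452

0.0452


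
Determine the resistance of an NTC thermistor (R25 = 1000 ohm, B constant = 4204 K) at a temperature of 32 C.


NTC thermistor equation: Rt = R25 * exp(B * (1/T - 1/T25)).
T in Kelvin: 305.15 K, T25 = 298.15 K
1/T - 1/T25 = 1/305.15 - 1/298.15 = -7.694e-05
B * (1/T - 1/T25) = 4204 * -7.694e-05 = -0.3235
Rt = 1000 * exp(-0.3235) = 723.6 ohm

723.6 ohm


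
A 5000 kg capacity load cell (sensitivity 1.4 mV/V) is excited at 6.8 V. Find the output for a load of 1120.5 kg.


Vout = rated_output * Vex * (load / capacity).
Vout = 1.4 * 6.8 * (1120.5 / 5000)
Vout = 1.4 * 6.8 * 0.2241
Vout = 2.133 mV

2.133 mV


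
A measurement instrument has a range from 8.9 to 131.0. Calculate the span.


Span = upper range - lower range.
Span = 131.0 - (8.9)
Span = 122.1

122.1


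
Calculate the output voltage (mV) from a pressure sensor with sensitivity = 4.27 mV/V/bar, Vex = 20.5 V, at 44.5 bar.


Output = sensitivity * Vex * P.
Vout = 4.27 * 20.5 * 44.5
Vout = 87.535 * 44.5
Vout = 3895.31 mV

3895.31 mV


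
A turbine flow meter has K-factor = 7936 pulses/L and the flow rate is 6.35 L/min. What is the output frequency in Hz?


Frequency = K * Q / 60 (converting L/min to L/s).
f = 7936 * 6.35 / 60
f = 50393.6 / 60
f = 839.89 Hz

839.89 Hz


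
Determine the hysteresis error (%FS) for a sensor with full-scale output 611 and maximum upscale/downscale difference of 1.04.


Hysteresis = (max difference / full scale) * 100%.
H = (1.04 / 611) * 100
H = 0.17 %FS

0.17 %FS


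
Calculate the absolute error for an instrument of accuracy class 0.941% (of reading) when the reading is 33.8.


Absolute error = (accuracy% / 100) * reading.
Error = (0.941 / 100) * 33.8
Error = 0.00941 * 33.8
Error = 0.3181

0.3181
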